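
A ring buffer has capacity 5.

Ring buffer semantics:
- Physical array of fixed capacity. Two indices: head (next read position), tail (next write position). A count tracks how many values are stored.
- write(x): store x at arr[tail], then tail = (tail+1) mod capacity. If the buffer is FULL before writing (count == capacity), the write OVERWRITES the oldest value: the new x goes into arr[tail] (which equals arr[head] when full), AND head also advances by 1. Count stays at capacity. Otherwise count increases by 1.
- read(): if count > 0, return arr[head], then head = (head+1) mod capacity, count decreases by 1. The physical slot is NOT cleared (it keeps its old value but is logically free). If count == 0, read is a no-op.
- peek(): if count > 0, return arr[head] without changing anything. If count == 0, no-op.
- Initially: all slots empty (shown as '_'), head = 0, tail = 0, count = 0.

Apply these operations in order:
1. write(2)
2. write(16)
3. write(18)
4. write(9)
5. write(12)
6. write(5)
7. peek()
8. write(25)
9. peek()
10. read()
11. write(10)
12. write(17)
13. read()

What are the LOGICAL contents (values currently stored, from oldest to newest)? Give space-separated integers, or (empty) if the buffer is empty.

After op 1 (write(2)): arr=[2 _ _ _ _] head=0 tail=1 count=1
After op 2 (write(16)): arr=[2 16 _ _ _] head=0 tail=2 count=2
After op 3 (write(18)): arr=[2 16 18 _ _] head=0 tail=3 count=3
After op 4 (write(9)): arr=[2 16 18 9 _] head=0 tail=4 count=4
After op 5 (write(12)): arr=[2 16 18 9 12] head=0 tail=0 count=5
After op 6 (write(5)): arr=[5 16 18 9 12] head=1 tail=1 count=5
After op 7 (peek()): arr=[5 16 18 9 12] head=1 tail=1 count=5
After op 8 (write(25)): arr=[5 25 18 9 12] head=2 tail=2 count=5
After op 9 (peek()): arr=[5 25 18 9 12] head=2 tail=2 count=5
After op 10 (read()): arr=[5 25 18 9 12] head=3 tail=2 count=4
After op 11 (write(10)): arr=[5 25 10 9 12] head=3 tail=3 count=5
After op 12 (write(17)): arr=[5 25 10 17 12] head=4 tail=4 count=5
After op 13 (read()): arr=[5 25 10 17 12] head=0 tail=4 count=4

Answer: 5 25 10 17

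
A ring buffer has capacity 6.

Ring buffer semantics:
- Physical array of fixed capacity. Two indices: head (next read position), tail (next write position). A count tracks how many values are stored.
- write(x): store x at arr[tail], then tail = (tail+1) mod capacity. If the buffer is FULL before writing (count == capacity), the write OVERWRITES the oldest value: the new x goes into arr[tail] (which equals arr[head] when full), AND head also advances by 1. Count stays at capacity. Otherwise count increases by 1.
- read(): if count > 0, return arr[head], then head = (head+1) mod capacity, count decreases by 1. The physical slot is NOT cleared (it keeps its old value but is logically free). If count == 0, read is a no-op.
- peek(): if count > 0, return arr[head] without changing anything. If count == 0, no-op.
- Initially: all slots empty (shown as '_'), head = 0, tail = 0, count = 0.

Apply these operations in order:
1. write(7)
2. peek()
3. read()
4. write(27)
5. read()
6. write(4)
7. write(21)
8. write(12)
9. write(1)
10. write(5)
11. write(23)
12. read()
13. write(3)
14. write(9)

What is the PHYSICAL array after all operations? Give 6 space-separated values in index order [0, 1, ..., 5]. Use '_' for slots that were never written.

Answer: 5 23 3 9 12 1

Derivation:
After op 1 (write(7)): arr=[7 _ _ _ _ _] head=0 tail=1 count=1
After op 2 (peek()): arr=[7 _ _ _ _ _] head=0 tail=1 count=1
After op 3 (read()): arr=[7 _ _ _ _ _] head=1 tail=1 count=0
After op 4 (write(27)): arr=[7 27 _ _ _ _] head=1 tail=2 count=1
After op 5 (read()): arr=[7 27 _ _ _ _] head=2 tail=2 count=0
After op 6 (write(4)): arr=[7 27 4 _ _ _] head=2 tail=3 count=1
After op 7 (write(21)): arr=[7 27 4 21 _ _] head=2 tail=4 count=2
After op 8 (write(12)): arr=[7 27 4 21 12 _] head=2 tail=5 count=3
After op 9 (write(1)): arr=[7 27 4 21 12 1] head=2 tail=0 count=4
After op 10 (write(5)): arr=[5 27 4 21 12 1] head=2 tail=1 count=5
After op 11 (write(23)): arr=[5 23 4 21 12 1] head=2 tail=2 count=6
After op 12 (read()): arr=[5 23 4 21 12 1] head=3 tail=2 count=5
After op 13 (write(3)): arr=[5 23 3 21 12 1] head=3 tail=3 count=6
After op 14 (write(9)): arr=[5 23 3 9 12 1] head=4 tail=4 count=6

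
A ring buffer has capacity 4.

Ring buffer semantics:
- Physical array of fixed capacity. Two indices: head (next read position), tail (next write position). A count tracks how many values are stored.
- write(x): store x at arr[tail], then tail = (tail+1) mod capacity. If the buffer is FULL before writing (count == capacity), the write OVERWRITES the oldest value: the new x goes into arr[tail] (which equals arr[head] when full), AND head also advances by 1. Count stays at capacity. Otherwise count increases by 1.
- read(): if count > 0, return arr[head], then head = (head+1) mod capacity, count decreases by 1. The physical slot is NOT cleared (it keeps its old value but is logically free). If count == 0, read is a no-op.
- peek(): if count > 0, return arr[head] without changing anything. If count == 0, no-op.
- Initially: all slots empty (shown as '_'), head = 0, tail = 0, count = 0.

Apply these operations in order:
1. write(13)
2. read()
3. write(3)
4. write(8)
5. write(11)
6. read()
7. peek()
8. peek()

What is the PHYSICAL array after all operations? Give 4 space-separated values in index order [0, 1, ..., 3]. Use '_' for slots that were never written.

Answer: 13 3 8 11

Derivation:
After op 1 (write(13)): arr=[13 _ _ _] head=0 tail=1 count=1
After op 2 (read()): arr=[13 _ _ _] head=1 tail=1 count=0
After op 3 (write(3)): arr=[13 3 _ _] head=1 tail=2 count=1
After op 4 (write(8)): arr=[13 3 8 _] head=1 tail=3 count=2
After op 5 (write(11)): arr=[13 3 8 11] head=1 tail=0 count=3
After op 6 (read()): arr=[13 3 8 11] head=2 tail=0 count=2
After op 7 (peek()): arr=[13 3 8 11] head=2 tail=0 count=2
After op 8 (peek()): arr=[13 3 8 11] head=2 tail=0 count=2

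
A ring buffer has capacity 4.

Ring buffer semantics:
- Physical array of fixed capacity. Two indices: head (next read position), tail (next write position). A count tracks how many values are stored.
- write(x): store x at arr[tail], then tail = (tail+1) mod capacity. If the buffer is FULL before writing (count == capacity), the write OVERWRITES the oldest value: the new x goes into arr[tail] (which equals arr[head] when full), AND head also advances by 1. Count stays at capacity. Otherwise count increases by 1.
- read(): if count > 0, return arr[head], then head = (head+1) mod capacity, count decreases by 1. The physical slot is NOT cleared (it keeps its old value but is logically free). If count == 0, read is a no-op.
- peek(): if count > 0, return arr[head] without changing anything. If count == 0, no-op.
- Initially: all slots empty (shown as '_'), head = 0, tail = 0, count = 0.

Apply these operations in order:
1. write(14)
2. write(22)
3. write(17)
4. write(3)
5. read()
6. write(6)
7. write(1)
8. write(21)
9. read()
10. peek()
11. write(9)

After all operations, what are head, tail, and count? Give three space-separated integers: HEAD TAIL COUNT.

After op 1 (write(14)): arr=[14 _ _ _] head=0 tail=1 count=1
After op 2 (write(22)): arr=[14 22 _ _] head=0 tail=2 count=2
After op 3 (write(17)): arr=[14 22 17 _] head=0 tail=3 count=3
After op 4 (write(3)): arr=[14 22 17 3] head=0 tail=0 count=4
After op 5 (read()): arr=[14 22 17 3] head=1 tail=0 count=3
After op 6 (write(6)): arr=[6 22 17 3] head=1 tail=1 count=4
After op 7 (write(1)): arr=[6 1 17 3] head=2 tail=2 count=4
After op 8 (write(21)): arr=[6 1 21 3] head=3 tail=3 count=4
After op 9 (read()): arr=[6 1 21 3] head=0 tail=3 count=3
After op 10 (peek()): arr=[6 1 21 3] head=0 tail=3 count=3
After op 11 (write(9)): arr=[6 1 21 9] head=0 tail=0 count=4

Answer: 0 0 4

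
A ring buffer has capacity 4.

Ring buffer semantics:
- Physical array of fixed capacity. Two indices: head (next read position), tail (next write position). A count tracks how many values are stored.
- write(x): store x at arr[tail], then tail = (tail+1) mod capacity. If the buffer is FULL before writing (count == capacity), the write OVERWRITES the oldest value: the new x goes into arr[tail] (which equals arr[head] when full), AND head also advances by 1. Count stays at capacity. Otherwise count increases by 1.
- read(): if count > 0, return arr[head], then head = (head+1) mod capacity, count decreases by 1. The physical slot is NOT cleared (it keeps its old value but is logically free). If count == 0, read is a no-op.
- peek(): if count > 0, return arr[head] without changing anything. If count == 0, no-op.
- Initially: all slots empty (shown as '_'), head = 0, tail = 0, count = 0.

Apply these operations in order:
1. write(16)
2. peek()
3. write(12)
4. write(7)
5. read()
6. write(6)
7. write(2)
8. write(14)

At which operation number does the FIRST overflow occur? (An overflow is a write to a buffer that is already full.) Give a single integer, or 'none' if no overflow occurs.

After op 1 (write(16)): arr=[16 _ _ _] head=0 tail=1 count=1
After op 2 (peek()): arr=[16 _ _ _] head=0 tail=1 count=1
After op 3 (write(12)): arr=[16 12 _ _] head=0 tail=2 count=2
After op 4 (write(7)): arr=[16 12 7 _] head=0 tail=3 count=3
After op 5 (read()): arr=[16 12 7 _] head=1 tail=3 count=2
After op 6 (write(6)): arr=[16 12 7 6] head=1 tail=0 count=3
After op 7 (write(2)): arr=[2 12 7 6] head=1 tail=1 count=4
After op 8 (write(14)): arr=[2 14 7 6] head=2 tail=2 count=4

Answer: 8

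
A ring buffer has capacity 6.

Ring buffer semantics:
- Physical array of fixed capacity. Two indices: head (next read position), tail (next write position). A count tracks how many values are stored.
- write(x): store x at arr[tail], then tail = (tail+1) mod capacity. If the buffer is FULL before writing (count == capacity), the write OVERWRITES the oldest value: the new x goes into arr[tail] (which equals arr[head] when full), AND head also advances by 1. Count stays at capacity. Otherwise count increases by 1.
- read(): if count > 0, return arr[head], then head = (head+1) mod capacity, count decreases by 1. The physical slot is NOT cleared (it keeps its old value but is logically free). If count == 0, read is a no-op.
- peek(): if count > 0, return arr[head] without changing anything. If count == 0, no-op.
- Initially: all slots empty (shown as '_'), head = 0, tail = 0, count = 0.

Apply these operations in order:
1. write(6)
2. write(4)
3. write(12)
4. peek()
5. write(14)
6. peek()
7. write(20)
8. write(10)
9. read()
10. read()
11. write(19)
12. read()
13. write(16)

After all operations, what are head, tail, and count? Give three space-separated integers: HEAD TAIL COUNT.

Answer: 3 2 5

Derivation:
After op 1 (write(6)): arr=[6 _ _ _ _ _] head=0 tail=1 count=1
After op 2 (write(4)): arr=[6 4 _ _ _ _] head=0 tail=2 count=2
After op 3 (write(12)): arr=[6 4 12 _ _ _] head=0 tail=3 count=3
After op 4 (peek()): arr=[6 4 12 _ _ _] head=0 tail=3 count=3
After op 5 (write(14)): arr=[6 4 12 14 _ _] head=0 tail=4 count=4
After op 6 (peek()): arr=[6 4 12 14 _ _] head=0 tail=4 count=4
After op 7 (write(20)): arr=[6 4 12 14 20 _] head=0 tail=5 count=5
After op 8 (write(10)): arr=[6 4 12 14 20 10] head=0 tail=0 count=6
After op 9 (read()): arr=[6 4 12 14 20 10] head=1 tail=0 count=5
After op 10 (read()): arr=[6 4 12 14 20 10] head=2 tail=0 count=4
After op 11 (write(19)): arr=[19 4 12 14 20 10] head=2 tail=1 count=5
After op 12 (read()): arr=[19 4 12 14 20 10] head=3 tail=1 count=4
After op 13 (write(16)): arr=[19 16 12 14 20 10] head=3 tail=2 count=5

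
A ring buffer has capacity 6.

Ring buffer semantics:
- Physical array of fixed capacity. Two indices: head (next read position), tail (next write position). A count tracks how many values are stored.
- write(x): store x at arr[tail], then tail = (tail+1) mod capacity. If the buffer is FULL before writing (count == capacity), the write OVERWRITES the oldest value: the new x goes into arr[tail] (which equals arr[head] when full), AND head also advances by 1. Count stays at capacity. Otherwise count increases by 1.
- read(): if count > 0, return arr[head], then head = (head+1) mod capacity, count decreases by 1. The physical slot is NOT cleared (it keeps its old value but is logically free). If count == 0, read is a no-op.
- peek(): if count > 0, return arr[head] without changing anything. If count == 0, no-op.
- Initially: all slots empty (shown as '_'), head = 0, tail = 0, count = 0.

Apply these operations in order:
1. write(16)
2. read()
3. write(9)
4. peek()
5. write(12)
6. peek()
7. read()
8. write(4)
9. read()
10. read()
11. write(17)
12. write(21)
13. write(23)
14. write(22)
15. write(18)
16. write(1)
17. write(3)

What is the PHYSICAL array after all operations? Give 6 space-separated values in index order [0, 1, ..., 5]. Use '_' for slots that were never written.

Answer: 23 22 18 1 3 21

Derivation:
After op 1 (write(16)): arr=[16 _ _ _ _ _] head=0 tail=1 count=1
After op 2 (read()): arr=[16 _ _ _ _ _] head=1 tail=1 count=0
After op 3 (write(9)): arr=[16 9 _ _ _ _] head=1 tail=2 count=1
After op 4 (peek()): arr=[16 9 _ _ _ _] head=1 tail=2 count=1
After op 5 (write(12)): arr=[16 9 12 _ _ _] head=1 tail=3 count=2
After op 6 (peek()): arr=[16 9 12 _ _ _] head=1 tail=3 count=2
After op 7 (read()): arr=[16 9 12 _ _ _] head=2 tail=3 count=1
After op 8 (write(4)): arr=[16 9 12 4 _ _] head=2 tail=4 count=2
After op 9 (read()): arr=[16 9 12 4 _ _] head=3 tail=4 count=1
After op 10 (read()): arr=[16 9 12 4 _ _] head=4 tail=4 count=0
After op 11 (write(17)): arr=[16 9 12 4 17 _] head=4 tail=5 count=1
After op 12 (write(21)): arr=[16 9 12 4 17 21] head=4 tail=0 count=2
After op 13 (write(23)): arr=[23 9 12 4 17 21] head=4 tail=1 count=3
After op 14 (write(22)): arr=[23 22 12 4 17 21] head=4 tail=2 count=4
After op 15 (write(18)): arr=[23 22 18 4 17 21] head=4 tail=3 count=5
After op 16 (write(1)): arr=[23 22 18 1 17 21] head=4 tail=4 count=6
After op 17 (write(3)): arr=[23 22 18 1 3 21] head=5 tail=5 count=6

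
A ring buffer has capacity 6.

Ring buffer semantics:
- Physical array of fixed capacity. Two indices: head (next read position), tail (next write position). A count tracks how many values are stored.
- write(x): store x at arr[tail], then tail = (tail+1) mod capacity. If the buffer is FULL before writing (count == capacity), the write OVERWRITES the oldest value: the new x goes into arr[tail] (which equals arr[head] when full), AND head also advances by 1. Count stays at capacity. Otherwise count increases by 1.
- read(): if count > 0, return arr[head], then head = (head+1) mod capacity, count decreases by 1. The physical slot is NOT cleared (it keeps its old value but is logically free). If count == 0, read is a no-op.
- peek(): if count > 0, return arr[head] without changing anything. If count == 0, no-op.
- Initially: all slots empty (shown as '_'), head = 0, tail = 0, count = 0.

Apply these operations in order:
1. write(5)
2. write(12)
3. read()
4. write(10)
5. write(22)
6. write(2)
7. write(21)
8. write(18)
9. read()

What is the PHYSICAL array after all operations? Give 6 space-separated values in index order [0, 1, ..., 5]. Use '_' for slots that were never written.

Answer: 18 12 10 22 2 21

Derivation:
After op 1 (write(5)): arr=[5 _ _ _ _ _] head=0 tail=1 count=1
After op 2 (write(12)): arr=[5 12 _ _ _ _] head=0 tail=2 count=2
After op 3 (read()): arr=[5 12 _ _ _ _] head=1 tail=2 count=1
After op 4 (write(10)): arr=[5 12 10 _ _ _] head=1 tail=3 count=2
After op 5 (write(22)): arr=[5 12 10 22 _ _] head=1 tail=4 count=3
After op 6 (write(2)): arr=[5 12 10 22 2 _] head=1 tail=5 count=4
After op 7 (write(21)): arr=[5 12 10 22 2 21] head=1 tail=0 count=5
After op 8 (write(18)): arr=[18 12 10 22 2 21] head=1 tail=1 count=6
After op 9 (read()): arr=[18 12 10 22 2 21] head=2 tail=1 count=5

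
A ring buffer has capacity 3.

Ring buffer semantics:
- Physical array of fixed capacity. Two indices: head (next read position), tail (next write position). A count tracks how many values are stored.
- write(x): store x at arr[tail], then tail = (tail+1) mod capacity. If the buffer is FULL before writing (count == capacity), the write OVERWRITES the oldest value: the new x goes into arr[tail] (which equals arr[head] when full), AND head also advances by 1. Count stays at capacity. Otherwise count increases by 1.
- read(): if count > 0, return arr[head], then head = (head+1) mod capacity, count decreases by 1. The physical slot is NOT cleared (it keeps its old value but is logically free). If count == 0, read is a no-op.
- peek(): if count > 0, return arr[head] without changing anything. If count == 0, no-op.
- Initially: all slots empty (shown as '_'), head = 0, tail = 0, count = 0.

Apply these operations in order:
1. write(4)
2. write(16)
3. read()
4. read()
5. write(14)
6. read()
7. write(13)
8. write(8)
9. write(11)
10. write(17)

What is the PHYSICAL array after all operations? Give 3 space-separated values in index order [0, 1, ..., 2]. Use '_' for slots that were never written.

After op 1 (write(4)): arr=[4 _ _] head=0 tail=1 count=1
After op 2 (write(16)): arr=[4 16 _] head=0 tail=2 count=2
After op 3 (read()): arr=[4 16 _] head=1 tail=2 count=1
After op 4 (read()): arr=[4 16 _] head=2 tail=2 count=0
After op 5 (write(14)): arr=[4 16 14] head=2 tail=0 count=1
After op 6 (read()): arr=[4 16 14] head=0 tail=0 count=0
After op 7 (write(13)): arr=[13 16 14] head=0 tail=1 count=1
After op 8 (write(8)): arr=[13 8 14] head=0 tail=2 count=2
After op 9 (write(11)): arr=[13 8 11] head=0 tail=0 count=3
After op 10 (write(17)): arr=[17 8 11] head=1 tail=1 count=3

Answer: 17 8 11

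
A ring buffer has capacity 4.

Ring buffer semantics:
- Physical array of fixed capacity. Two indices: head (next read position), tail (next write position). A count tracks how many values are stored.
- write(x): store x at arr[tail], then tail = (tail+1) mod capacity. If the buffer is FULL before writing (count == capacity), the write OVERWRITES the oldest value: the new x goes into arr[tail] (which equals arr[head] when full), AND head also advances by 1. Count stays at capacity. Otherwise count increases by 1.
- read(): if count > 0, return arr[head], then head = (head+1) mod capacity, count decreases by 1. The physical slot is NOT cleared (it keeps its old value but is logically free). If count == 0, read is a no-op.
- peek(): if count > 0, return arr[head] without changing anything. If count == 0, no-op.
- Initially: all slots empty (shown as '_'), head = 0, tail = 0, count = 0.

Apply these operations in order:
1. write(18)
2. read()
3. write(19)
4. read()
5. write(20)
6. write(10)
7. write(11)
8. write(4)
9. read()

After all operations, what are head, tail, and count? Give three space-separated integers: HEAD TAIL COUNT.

Answer: 3 2 3

Derivation:
After op 1 (write(18)): arr=[18 _ _ _] head=0 tail=1 count=1
After op 2 (read()): arr=[18 _ _ _] head=1 tail=1 count=0
After op 3 (write(19)): arr=[18 19 _ _] head=1 tail=2 count=1
After op 4 (read()): arr=[18 19 _ _] head=2 tail=2 count=0
After op 5 (write(20)): arr=[18 19 20 _] head=2 tail=3 count=1
After op 6 (write(10)): arr=[18 19 20 10] head=2 tail=0 count=2
After op 7 (write(11)): arr=[11 19 20 10] head=2 tail=1 count=3
After op 8 (write(4)): arr=[11 4 20 10] head=2 tail=2 count=4
After op 9 (read()): arr=[11 4 20 10] head=3 tail=2 count=3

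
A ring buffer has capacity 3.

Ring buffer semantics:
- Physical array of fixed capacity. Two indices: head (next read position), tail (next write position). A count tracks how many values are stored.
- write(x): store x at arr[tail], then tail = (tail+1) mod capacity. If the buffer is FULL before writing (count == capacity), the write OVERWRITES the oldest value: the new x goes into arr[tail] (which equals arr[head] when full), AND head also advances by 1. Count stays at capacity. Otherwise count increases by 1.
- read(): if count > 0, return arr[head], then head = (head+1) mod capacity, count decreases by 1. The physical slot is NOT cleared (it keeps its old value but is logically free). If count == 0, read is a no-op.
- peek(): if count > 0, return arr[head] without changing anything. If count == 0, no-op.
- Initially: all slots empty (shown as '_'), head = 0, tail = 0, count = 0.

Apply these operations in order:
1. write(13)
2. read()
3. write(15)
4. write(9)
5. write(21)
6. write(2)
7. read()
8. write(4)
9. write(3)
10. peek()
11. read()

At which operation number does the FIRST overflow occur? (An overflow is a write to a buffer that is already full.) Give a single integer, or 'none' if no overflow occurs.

After op 1 (write(13)): arr=[13 _ _] head=0 tail=1 count=1
After op 2 (read()): arr=[13 _ _] head=1 tail=1 count=0
After op 3 (write(15)): arr=[13 15 _] head=1 tail=2 count=1
After op 4 (write(9)): arr=[13 15 9] head=1 tail=0 count=2
After op 5 (write(21)): arr=[21 15 9] head=1 tail=1 count=3
After op 6 (write(2)): arr=[21 2 9] head=2 tail=2 count=3
After op 7 (read()): arr=[21 2 9] head=0 tail=2 count=2
After op 8 (write(4)): arr=[21 2 4] head=0 tail=0 count=3
After op 9 (write(3)): arr=[3 2 4] head=1 tail=1 count=3
After op 10 (peek()): arr=[3 2 4] head=1 tail=1 count=3
After op 11 (read()): arr=[3 2 4] head=2 tail=1 count=2

Answer: 6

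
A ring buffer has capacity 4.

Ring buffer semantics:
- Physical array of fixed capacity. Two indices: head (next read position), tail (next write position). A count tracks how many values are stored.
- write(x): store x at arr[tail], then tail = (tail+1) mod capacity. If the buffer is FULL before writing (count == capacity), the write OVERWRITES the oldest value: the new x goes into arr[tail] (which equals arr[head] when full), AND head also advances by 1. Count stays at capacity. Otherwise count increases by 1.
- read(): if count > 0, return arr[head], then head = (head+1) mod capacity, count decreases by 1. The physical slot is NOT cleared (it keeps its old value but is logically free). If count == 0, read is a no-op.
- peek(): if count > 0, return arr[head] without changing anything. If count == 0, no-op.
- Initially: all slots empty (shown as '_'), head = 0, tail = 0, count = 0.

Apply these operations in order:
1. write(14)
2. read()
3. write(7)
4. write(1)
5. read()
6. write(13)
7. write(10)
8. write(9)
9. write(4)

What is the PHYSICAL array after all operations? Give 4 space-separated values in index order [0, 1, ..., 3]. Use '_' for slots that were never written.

After op 1 (write(14)): arr=[14 _ _ _] head=0 tail=1 count=1
After op 2 (read()): arr=[14 _ _ _] head=1 tail=1 count=0
After op 3 (write(7)): arr=[14 7 _ _] head=1 tail=2 count=1
After op 4 (write(1)): arr=[14 7 1 _] head=1 tail=3 count=2
After op 5 (read()): arr=[14 7 1 _] head=2 tail=3 count=1
After op 6 (write(13)): arr=[14 7 1 13] head=2 tail=0 count=2
After op 7 (write(10)): arr=[10 7 1 13] head=2 tail=1 count=3
After op 8 (write(9)): arr=[10 9 1 13] head=2 tail=2 count=4
After op 9 (write(4)): arr=[10 9 4 13] head=3 tail=3 count=4

Answer: 10 9 4 13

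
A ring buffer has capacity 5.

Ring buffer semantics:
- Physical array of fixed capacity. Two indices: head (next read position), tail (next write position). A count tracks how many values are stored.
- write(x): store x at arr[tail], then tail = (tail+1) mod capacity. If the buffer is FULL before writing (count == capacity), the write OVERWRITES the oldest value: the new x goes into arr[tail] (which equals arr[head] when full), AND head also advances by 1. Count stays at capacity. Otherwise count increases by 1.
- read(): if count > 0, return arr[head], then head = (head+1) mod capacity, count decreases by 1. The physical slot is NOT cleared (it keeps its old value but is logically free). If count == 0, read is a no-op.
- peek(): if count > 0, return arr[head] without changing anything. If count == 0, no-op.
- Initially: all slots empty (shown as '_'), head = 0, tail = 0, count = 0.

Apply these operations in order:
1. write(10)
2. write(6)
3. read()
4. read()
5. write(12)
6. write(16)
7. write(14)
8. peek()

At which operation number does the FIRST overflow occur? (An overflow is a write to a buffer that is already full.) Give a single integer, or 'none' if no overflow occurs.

Answer: none

Derivation:
After op 1 (write(10)): arr=[10 _ _ _ _] head=0 tail=1 count=1
After op 2 (write(6)): arr=[10 6 _ _ _] head=0 tail=2 count=2
After op 3 (read()): arr=[10 6 _ _ _] head=1 tail=2 count=1
After op 4 (read()): arr=[10 6 _ _ _] head=2 tail=2 count=0
After op 5 (write(12)): arr=[10 6 12 _ _] head=2 tail=3 count=1
After op 6 (write(16)): arr=[10 6 12 16 _] head=2 tail=4 count=2
After op 7 (write(14)): arr=[10 6 12 16 14] head=2 tail=0 count=3
After op 8 (peek()): arr=[10 6 12 16 14] head=2 tail=0 count=3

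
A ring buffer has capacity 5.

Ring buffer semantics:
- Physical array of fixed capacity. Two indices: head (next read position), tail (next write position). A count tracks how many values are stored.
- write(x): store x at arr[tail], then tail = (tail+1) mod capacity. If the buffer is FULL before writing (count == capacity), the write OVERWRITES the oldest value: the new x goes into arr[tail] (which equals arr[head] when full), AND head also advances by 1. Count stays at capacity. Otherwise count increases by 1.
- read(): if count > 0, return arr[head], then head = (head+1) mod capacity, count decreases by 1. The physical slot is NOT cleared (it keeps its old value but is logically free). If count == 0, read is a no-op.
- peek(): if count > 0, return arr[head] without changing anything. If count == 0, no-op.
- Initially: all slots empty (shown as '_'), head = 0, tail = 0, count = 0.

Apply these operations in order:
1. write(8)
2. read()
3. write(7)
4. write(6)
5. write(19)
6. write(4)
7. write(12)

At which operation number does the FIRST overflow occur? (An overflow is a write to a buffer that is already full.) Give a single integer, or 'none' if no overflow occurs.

After op 1 (write(8)): arr=[8 _ _ _ _] head=0 tail=1 count=1
After op 2 (read()): arr=[8 _ _ _ _] head=1 tail=1 count=0
After op 3 (write(7)): arr=[8 7 _ _ _] head=1 tail=2 count=1
After op 4 (write(6)): arr=[8 7 6 _ _] head=1 tail=3 count=2
After op 5 (write(19)): arr=[8 7 6 19 _] head=1 tail=4 count=3
After op 6 (write(4)): arr=[8 7 6 19 4] head=1 tail=0 count=4
After op 7 (write(12)): arr=[12 7 6 19 4] head=1 tail=1 count=5

Answer: none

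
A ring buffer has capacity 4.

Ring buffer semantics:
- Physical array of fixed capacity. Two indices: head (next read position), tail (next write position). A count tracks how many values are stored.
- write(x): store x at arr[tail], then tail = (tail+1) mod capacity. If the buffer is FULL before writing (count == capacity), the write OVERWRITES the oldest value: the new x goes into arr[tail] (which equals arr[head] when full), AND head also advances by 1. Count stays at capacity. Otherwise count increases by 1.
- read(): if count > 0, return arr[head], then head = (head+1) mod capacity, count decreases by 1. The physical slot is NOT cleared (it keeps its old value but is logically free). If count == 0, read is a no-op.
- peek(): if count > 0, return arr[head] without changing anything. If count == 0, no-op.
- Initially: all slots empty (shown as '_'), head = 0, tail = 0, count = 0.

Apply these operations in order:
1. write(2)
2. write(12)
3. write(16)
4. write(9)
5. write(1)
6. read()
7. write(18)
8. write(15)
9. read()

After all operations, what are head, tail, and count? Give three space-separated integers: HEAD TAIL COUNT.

Answer: 0 3 3

Derivation:
After op 1 (write(2)): arr=[2 _ _ _] head=0 tail=1 count=1
After op 2 (write(12)): arr=[2 12 _ _] head=0 tail=2 count=2
After op 3 (write(16)): arr=[2 12 16 _] head=0 tail=3 count=3
After op 4 (write(9)): arr=[2 12 16 9] head=0 tail=0 count=4
After op 5 (write(1)): arr=[1 12 16 9] head=1 tail=1 count=4
After op 6 (read()): arr=[1 12 16 9] head=2 tail=1 count=3
After op 7 (write(18)): arr=[1 18 16 9] head=2 tail=2 count=4
After op 8 (write(15)): arr=[1 18 15 9] head=3 tail=3 count=4
After op 9 (read()): arr=[1 18 15 9] head=0 tail=3 count=3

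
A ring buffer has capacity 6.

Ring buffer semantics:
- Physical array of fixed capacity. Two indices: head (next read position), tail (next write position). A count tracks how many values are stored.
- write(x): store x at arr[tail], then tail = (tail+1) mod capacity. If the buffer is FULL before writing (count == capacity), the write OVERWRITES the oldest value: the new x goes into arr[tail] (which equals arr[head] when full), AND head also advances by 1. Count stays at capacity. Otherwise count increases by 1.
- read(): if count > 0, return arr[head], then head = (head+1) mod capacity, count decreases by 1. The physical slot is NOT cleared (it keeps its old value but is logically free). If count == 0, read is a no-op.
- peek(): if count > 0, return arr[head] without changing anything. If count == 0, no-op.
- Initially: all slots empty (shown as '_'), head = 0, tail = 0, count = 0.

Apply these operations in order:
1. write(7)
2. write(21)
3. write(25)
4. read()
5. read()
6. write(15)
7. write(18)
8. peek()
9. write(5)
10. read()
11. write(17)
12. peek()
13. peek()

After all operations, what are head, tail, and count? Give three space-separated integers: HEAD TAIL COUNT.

Answer: 3 1 4

Derivation:
After op 1 (write(7)): arr=[7 _ _ _ _ _] head=0 tail=1 count=1
After op 2 (write(21)): arr=[7 21 _ _ _ _] head=0 tail=2 count=2
After op 3 (write(25)): arr=[7 21 25 _ _ _] head=0 tail=3 count=3
After op 4 (read()): arr=[7 21 25 _ _ _] head=1 tail=3 count=2
After op 5 (read()): arr=[7 21 25 _ _ _] head=2 tail=3 count=1
After op 6 (write(15)): arr=[7 21 25 15 _ _] head=2 tail=4 count=2
After op 7 (write(18)): arr=[7 21 25 15 18 _] head=2 tail=5 count=3
After op 8 (peek()): arr=[7 21 25 15 18 _] head=2 tail=5 count=3
After op 9 (write(5)): arr=[7 21 25 15 18 5] head=2 tail=0 count=4
After op 10 (read()): arr=[7 21 25 15 18 5] head=3 tail=0 count=3
After op 11 (write(17)): arr=[17 21 25 15 18 5] head=3 tail=1 count=4
After op 12 (peek()): arr=[17 21 25 15 18 5] head=3 tail=1 count=4
After op 13 (peek()): arr=[17 21 25 15 18 5] head=3 tail=1 count=4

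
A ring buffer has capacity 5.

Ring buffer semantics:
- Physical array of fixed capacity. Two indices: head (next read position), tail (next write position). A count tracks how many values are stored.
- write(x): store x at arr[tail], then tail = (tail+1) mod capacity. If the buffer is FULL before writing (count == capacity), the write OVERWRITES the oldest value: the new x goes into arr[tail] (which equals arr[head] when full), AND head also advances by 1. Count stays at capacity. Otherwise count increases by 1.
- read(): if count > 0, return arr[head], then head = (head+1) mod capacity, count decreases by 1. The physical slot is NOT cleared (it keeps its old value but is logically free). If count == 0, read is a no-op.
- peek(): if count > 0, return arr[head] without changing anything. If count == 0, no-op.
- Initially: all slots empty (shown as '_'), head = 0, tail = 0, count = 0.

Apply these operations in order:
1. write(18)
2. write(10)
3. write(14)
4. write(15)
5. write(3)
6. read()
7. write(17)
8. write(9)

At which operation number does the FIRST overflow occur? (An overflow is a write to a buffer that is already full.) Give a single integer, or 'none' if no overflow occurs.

After op 1 (write(18)): arr=[18 _ _ _ _] head=0 tail=1 count=1
After op 2 (write(10)): arr=[18 10 _ _ _] head=0 tail=2 count=2
After op 3 (write(14)): arr=[18 10 14 _ _] head=0 tail=3 count=3
After op 4 (write(15)): arr=[18 10 14 15 _] head=0 tail=4 count=4
After op 5 (write(3)): arr=[18 10 14 15 3] head=0 tail=0 count=5
After op 6 (read()): arr=[18 10 14 15 3] head=1 tail=0 count=4
After op 7 (write(17)): arr=[17 10 14 15 3] head=1 tail=1 count=5
After op 8 (write(9)): arr=[17 9 14 15 3] head=2 tail=2 count=5

Answer: 8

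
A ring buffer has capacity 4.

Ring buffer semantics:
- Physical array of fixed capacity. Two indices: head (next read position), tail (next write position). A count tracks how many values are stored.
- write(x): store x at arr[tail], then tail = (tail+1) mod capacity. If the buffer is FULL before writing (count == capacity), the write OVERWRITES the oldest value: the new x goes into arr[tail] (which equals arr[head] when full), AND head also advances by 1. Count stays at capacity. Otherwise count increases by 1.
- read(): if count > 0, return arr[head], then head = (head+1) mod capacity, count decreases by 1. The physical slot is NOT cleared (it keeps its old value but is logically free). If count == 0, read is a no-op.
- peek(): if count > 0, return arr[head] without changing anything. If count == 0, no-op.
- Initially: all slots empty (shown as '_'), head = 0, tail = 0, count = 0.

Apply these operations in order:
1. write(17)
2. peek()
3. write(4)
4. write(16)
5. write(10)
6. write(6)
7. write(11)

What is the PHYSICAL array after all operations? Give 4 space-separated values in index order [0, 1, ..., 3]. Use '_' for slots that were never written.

Answer: 6 11 16 10

Derivation:
After op 1 (write(17)): arr=[17 _ _ _] head=0 tail=1 count=1
After op 2 (peek()): arr=[17 _ _ _] head=0 tail=1 count=1
After op 3 (write(4)): arr=[17 4 _ _] head=0 tail=2 count=2
After op 4 (write(16)): arr=[17 4 16 _] head=0 tail=3 count=3
After op 5 (write(10)): arr=[17 4 16 10] head=0 tail=0 count=4
After op 6 (write(6)): arr=[6 4 16 10] head=1 tail=1 count=4
After op 7 (write(11)): arr=[6 11 16 10] head=2 tail=2 count=4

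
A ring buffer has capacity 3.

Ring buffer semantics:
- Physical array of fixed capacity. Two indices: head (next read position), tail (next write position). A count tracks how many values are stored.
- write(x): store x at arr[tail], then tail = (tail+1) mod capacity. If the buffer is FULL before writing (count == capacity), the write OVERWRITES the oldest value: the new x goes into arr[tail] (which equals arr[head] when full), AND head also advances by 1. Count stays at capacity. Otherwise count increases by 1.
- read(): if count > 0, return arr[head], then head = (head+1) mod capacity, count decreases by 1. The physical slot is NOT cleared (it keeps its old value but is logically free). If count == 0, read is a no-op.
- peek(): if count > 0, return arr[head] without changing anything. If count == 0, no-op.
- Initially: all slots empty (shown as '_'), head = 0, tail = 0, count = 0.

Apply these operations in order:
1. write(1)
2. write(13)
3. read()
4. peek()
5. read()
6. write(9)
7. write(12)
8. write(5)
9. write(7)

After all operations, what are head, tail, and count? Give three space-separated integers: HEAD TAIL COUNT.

Answer: 0 0 3

Derivation:
After op 1 (write(1)): arr=[1 _ _] head=0 tail=1 count=1
After op 2 (write(13)): arr=[1 13 _] head=0 tail=2 count=2
After op 3 (read()): arr=[1 13 _] head=1 tail=2 count=1
After op 4 (peek()): arr=[1 13 _] head=1 tail=2 count=1
After op 5 (read()): arr=[1 13 _] head=2 tail=2 count=0
After op 6 (write(9)): arr=[1 13 9] head=2 tail=0 count=1
After op 7 (write(12)): arr=[12 13 9] head=2 tail=1 count=2
After op 8 (write(5)): arr=[12 5 9] head=2 tail=2 count=3
After op 9 (write(7)): arr=[12 5 7] head=0 tail=0 count=3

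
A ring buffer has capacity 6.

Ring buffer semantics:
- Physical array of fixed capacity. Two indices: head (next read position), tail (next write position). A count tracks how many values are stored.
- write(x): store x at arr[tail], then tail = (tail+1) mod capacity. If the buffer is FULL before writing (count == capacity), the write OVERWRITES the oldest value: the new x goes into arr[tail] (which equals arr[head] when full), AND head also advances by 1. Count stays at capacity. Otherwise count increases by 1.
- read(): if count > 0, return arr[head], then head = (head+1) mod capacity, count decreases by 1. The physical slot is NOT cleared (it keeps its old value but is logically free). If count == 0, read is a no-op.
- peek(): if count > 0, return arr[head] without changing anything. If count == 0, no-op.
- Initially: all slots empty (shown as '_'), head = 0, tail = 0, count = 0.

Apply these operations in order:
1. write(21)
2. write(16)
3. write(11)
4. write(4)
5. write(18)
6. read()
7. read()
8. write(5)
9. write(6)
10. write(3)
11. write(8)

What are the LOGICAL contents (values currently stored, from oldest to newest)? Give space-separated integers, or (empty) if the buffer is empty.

After op 1 (write(21)): arr=[21 _ _ _ _ _] head=0 tail=1 count=1
After op 2 (write(16)): arr=[21 16 _ _ _ _] head=0 tail=2 count=2
After op 3 (write(11)): arr=[21 16 11 _ _ _] head=0 tail=3 count=3
After op 4 (write(4)): arr=[21 16 11 4 _ _] head=0 tail=4 count=4
After op 5 (write(18)): arr=[21 16 11 4 18 _] head=0 tail=5 count=5
After op 6 (read()): arr=[21 16 11 4 18 _] head=1 tail=5 count=4
After op 7 (read()): arr=[21 16 11 4 18 _] head=2 tail=5 count=3
After op 8 (write(5)): arr=[21 16 11 4 18 5] head=2 tail=0 count=4
After op 9 (write(6)): arr=[6 16 11 4 18 5] head=2 tail=1 count=5
After op 10 (write(3)): arr=[6 3 11 4 18 5] head=2 tail=2 count=6
After op 11 (write(8)): arr=[6 3 8 4 18 5] head=3 tail=3 count=6

Answer: 4 18 5 6 3 8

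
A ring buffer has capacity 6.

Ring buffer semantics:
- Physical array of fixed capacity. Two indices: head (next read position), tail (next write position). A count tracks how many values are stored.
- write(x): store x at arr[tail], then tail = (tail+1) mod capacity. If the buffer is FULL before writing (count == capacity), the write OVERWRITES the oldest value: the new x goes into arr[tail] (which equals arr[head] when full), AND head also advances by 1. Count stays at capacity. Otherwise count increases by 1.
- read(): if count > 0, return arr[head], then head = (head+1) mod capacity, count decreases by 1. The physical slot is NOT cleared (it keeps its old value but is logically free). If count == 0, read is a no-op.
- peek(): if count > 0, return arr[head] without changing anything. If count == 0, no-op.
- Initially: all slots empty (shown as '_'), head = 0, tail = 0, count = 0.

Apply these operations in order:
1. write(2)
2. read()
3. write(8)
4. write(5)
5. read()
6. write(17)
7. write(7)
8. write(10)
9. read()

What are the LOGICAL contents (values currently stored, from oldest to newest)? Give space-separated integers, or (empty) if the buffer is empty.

Answer: 17 7 10

Derivation:
After op 1 (write(2)): arr=[2 _ _ _ _ _] head=0 tail=1 count=1
After op 2 (read()): arr=[2 _ _ _ _ _] head=1 tail=1 count=0
After op 3 (write(8)): arr=[2 8 _ _ _ _] head=1 tail=2 count=1
After op 4 (write(5)): arr=[2 8 5 _ _ _] head=1 tail=3 count=2
After op 5 (read()): arr=[2 8 5 _ _ _] head=2 tail=3 count=1
After op 6 (write(17)): arr=[2 8 5 17 _ _] head=2 tail=4 count=2
After op 7 (write(7)): arr=[2 8 5 17 7 _] head=2 tail=5 count=3
After op 8 (write(10)): arr=[2 8 5 17 7 10] head=2 tail=0 count=4
After op 9 (read()): arr=[2 8 5 17 7 10] head=3 tail=0 count=3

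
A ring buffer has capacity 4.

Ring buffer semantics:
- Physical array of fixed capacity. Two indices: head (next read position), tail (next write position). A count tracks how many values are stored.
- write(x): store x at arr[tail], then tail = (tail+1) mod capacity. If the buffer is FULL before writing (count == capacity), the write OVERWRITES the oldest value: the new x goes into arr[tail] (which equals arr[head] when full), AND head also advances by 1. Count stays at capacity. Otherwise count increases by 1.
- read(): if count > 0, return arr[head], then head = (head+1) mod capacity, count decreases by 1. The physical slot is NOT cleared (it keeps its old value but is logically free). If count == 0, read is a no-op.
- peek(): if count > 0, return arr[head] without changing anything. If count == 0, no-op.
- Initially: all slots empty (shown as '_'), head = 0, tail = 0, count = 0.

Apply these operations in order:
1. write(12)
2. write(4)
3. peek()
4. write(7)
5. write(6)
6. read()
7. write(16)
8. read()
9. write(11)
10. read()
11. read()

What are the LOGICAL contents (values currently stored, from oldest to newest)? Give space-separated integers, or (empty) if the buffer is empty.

After op 1 (write(12)): arr=[12 _ _ _] head=0 tail=1 count=1
After op 2 (write(4)): arr=[12 4 _ _] head=0 tail=2 count=2
After op 3 (peek()): arr=[12 4 _ _] head=0 tail=2 count=2
After op 4 (write(7)): arr=[12 4 7 _] head=0 tail=3 count=3
After op 5 (write(6)): arr=[12 4 7 6] head=0 tail=0 count=4
After op 6 (read()): arr=[12 4 7 6] head=1 tail=0 count=3
After op 7 (write(16)): arr=[16 4 7 6] head=1 tail=1 count=4
After op 8 (read()): arr=[16 4 7 6] head=2 tail=1 count=3
After op 9 (write(11)): arr=[16 11 7 6] head=2 tail=2 count=4
After op 10 (read()): arr=[16 11 7 6] head=3 tail=2 count=3
After op 11 (read()): arr=[16 11 7 6] head=0 tail=2 count=2

Answer: 16 11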